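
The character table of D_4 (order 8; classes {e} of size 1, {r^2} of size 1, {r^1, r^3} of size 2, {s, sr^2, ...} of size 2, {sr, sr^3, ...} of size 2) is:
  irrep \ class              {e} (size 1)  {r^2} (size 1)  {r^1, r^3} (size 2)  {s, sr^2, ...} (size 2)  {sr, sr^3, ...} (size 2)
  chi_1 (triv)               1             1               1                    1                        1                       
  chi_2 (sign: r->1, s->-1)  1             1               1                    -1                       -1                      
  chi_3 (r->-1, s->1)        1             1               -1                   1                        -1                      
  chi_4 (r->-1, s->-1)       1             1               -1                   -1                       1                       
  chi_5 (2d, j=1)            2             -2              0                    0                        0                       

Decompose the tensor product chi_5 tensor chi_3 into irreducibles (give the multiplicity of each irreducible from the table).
chi_5 tensor chi_3 = chi_5 (all other irreducibles have multiplicity 0).

Justification: The character of a tensor product is the pointwise product (chi_5 * chi_3)(C) = chi_5(C) * chi_3(C):
  {e}: (2)*(1), {r^2}: (-2)*(1), {r^1, r^3}: (0)*(-1), {s, sr^2, ...}: (0)*(1), {sr, sr^3, ...}: (0)*(-1)
so (chi_5 * chi_3) takes values
  {e} -> 2, {r^2} -> -2, {r^1, r^3} -> 0, {s, sr^2, ...} -> 0, {sr, sr^3, ...} -> 0.
Now take the inner product of this character with each irreducible chi from the table, <chi_5*chi_3, chi> = (1/8) sum_C |C| (chi_5*chi_3)(C) conj(chi(C)):
  <chi_5*chi_3, chi_1> = (1/8)[1*(2)*conj(1) + 1*(-2)*conj(1) + 2*(0)*conj(1) + 2*(0)*conj(1) + 2*(0)*conj(1)]
      = (1/8)[(2) + (-2) + (0) + (0) + (0)] = 0/8 = 0
  <chi_5*chi_3, chi_2> = (1/8)[1*(2)*conj(1) + 1*(-2)*conj(1) + 2*(0)*conj(1) + 2*(0)*conj(-1) + 2*(0)*conj(-1)]
      = (1/8)[(2) + (-2) + (0) + (0) + (0)] = 0/8 = 0
  <chi_5*chi_3, chi_3> = (1/8)[1*(2)*conj(1) + 1*(-2)*conj(1) + 2*(0)*conj(-1) + 2*(0)*conj(1) + 2*(0)*conj(-1)]
      = (1/8)[(2) + (-2) + (0) + (0) + (0)] = 0/8 = 0
  <chi_5*chi_3, chi_4> = (1/8)[1*(2)*conj(1) + 1*(-2)*conj(1) + 2*(0)*conj(-1) + 2*(0)*conj(-1) + 2*(0)*conj(1)]
      = (1/8)[(2) + (-2) + (0) + (0) + (0)] = 0/8 = 0
  <chi_5*chi_3, chi_5> = (1/8)[1*(2)*conj(2) + 1*(-2)*conj(-2) + 2*(0)*conj(0) + 2*(0)*conj(0) + 2*(0)*conj(0)]
      = (1/8)[(4) + (4) + (0) + (0) + (0)] = 8/8 = 1
Hence the multiplicities are chi_5: 1. Dimension check: dim(chi_5)*dim(chi_3) = 2*1 = 2 and sum (mult * dim) = 1*2 = 2.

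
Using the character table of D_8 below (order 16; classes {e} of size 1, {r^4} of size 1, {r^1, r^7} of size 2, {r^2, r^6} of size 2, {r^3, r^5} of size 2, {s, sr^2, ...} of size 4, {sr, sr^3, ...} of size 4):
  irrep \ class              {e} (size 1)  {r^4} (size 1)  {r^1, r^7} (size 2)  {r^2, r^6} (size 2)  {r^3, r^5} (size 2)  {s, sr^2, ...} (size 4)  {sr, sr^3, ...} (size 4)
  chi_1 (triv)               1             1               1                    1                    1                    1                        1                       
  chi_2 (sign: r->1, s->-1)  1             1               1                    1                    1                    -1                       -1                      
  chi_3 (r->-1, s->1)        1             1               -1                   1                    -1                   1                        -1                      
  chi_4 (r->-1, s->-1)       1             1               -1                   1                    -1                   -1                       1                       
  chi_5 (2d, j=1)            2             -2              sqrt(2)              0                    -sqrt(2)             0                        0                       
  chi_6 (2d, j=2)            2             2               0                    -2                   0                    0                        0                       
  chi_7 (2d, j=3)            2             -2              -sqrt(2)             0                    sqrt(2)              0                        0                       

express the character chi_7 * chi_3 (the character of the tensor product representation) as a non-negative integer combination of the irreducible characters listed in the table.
chi_7 tensor chi_3 = chi_5 (all other irreducibles have multiplicity 0).

The character of a tensor product is the pointwise product (chi_7 * chi_3)(C) = chi_7(C) * chi_3(C):
  {e}: (2)*(1), {r^4}: (-2)*(1), {r^1, r^7}: (-sqrt(2))*(-1), {r^2, r^6}: (0)*(1), {r^3, r^5}: (sqrt(2))*(-1), {s, sr^2, ...}: (0)*(1), {sr, sr^3, ...}: (0)*(-1)
so (chi_7 * chi_3) takes values
  {e} -> 2, {r^4} -> -2, {r^1, r^7} -> sqrt(2), {r^2, r^6} -> 0, {r^3, r^5} -> -sqrt(2), {s, sr^2, ...} -> 0, {sr, sr^3, ...} -> 0.
Now take the inner product of this character with each irreducible chi from the table, <chi_7*chi_3, chi> = (1/16) sum_C |C| (chi_7*chi_3)(C) conj(chi(C)):
  <chi_7*chi_3, chi_1> = (1/16)[1*(2)*conj(1) + 1*(-2)*conj(1) + 2*(sqrt(2))*conj(1) + 2*(0)*conj(1) + 2*(-sqrt(2))*conj(1) + 4*(0)*conj(1) + 4*(0)*conj(1)]
      = (1/16)[(2) + (-2) + (2*sqrt(2)) + (0) + (-2*sqrt(2)) + (0) + (0)] = 0/16 = 0
  <chi_7*chi_3, chi_2> = (1/16)[1*(2)*conj(1) + 1*(-2)*conj(1) + 2*(sqrt(2))*conj(1) + 2*(0)*conj(1) + 2*(-sqrt(2))*conj(1) + 4*(0)*conj(-1) + 4*(0)*conj(-1)]
      = (1/16)[(2) + (-2) + (2*sqrt(2)) + (0) + (-2*sqrt(2)) + (0) + (0)] = 0/16 = 0
  <chi_7*chi_3, chi_3> = (1/16)[1*(2)*conj(1) + 1*(-2)*conj(1) + 2*(sqrt(2))*conj(-1) + 2*(0)*conj(1) + 2*(-sqrt(2))*conj(-1) + 4*(0)*conj(1) + 4*(0)*conj(-1)]
      = (1/16)[(2) + (-2) + (-2*sqrt(2)) + (0) + (2*sqrt(2)) + (0) + (0)] = 0/16 = 0
  <chi_7*chi_3, chi_4> = (1/16)[1*(2)*conj(1) + 1*(-2)*conj(1) + 2*(sqrt(2))*conj(-1) + 2*(0)*conj(1) + 2*(-sqrt(2))*conj(-1) + 4*(0)*conj(-1) + 4*(0)*conj(1)]
      = (1/16)[(2) + (-2) + (-2*sqrt(2)) + (0) + (2*sqrt(2)) + (0) + (0)] = 0/16 = 0
  <chi_7*chi_3, chi_5> = (1/16)[1*(2)*conj(2) + 1*(-2)*conj(-2) + 2*(sqrt(2))*conj(sqrt(2)) + 2*(0)*conj(0) + 2*(-sqrt(2))*conj(-sqrt(2)) + 4*(0)*conj(0) + 4*(0)*conj(0)]
      = (1/16)[(4) + (4) + (4) + (0) + (4) + (0) + (0)] = 16/16 = 1
  <chi_7*chi_3, chi_6> = (1/16)[1*(2)*conj(2) + 1*(-2)*conj(2) + 2*(sqrt(2))*conj(0) + 2*(0)*conj(-2) + 2*(-sqrt(2))*conj(0) + 4*(0)*conj(0) + 4*(0)*conj(0)]
      = (1/16)[(4) + (-4) + (0) + (0) + (0) + (0) + (0)] = 0/16 = 0
  <chi_7*chi_3, chi_7> = (1/16)[1*(2)*conj(2) + 1*(-2)*conj(-2) + 2*(sqrt(2))*conj(-sqrt(2)) + 2*(0)*conj(0) + 2*(-sqrt(2))*conj(sqrt(2)) + 4*(0)*conj(0) + 4*(0)*conj(0)]
      = (1/16)[(4) + (4) + (-4) + (0) + (-4) + (0) + (0)] = 0/16 = 0
Hence the multiplicities are chi_5: 1. Dimension check: dim(chi_7)*dim(chi_3) = 2*1 = 2 and sum (mult * dim) = 1*2 = 2.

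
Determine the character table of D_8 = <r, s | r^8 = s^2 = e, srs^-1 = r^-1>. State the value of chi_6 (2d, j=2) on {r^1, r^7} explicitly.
Conjugacy classes: {e} of size 1, {r^4} of size 1, {r^1, r^7} of size 2, {r^2, r^6} of size 2, {r^3, r^5} of size 2, {s, sr^2, ...} of size 4, {sr, sr^3, ...} of size 4.
Character table:
  irrep \ class              {e} (size 1)  {r^4} (size 1)  {r^1, r^7} (size 2)  {r^2, r^6} (size 2)  {r^3, r^5} (size 2)  {s, sr^2, ...} (size 4)  {sr, sr^3, ...} (size 4)
  chi_1 (triv)               1             1               1                    1                    1                    1                        1                       
  chi_2 (sign: r->1, s->-1)  1             1               1                    1                    1                    -1                       -1                      
  chi_3 (r->-1, s->1)        1             1               -1                   1                    -1                   1                        -1                      
  chi_4 (r->-1, s->-1)       1             1               -1                   1                    -1                   -1                       1                       
  chi_5 (2d, j=1)            2             -2              sqrt(2)              0                    -sqrt(2)             0                        0                       
  chi_6 (2d, j=2)            2             2               0                    -2                   0                    0                        0                       
  chi_7 (2d, j=3)            2             -2              -sqrt(2)             0                    sqrt(2)              0                        0                       

Spot check: chi_6 (2d, j=2) on {r^1, r^7} = 0.

Proof sketch: D_8 has order 2*8 = 16 with 7 conjugacy classes, hence 7 irreducibles. Sum of squared dims 1 + 1 + 1 + 1 + 4 + 4 + 4 = 16 = |G|. Linear characters come from the abelianisation; the 2-dimensional irreps have character r^k -> 2*cos(2*pi*j*k/8), reflections -> 0.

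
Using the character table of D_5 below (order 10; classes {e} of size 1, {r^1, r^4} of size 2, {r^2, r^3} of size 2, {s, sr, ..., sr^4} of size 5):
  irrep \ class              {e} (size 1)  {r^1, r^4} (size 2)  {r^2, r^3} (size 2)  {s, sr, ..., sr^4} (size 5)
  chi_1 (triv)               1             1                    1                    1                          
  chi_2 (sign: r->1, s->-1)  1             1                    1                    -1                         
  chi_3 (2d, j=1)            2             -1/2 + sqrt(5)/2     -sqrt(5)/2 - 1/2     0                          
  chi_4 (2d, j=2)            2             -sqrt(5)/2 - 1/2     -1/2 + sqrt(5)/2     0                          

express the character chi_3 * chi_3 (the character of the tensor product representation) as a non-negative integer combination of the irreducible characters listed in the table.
chi_3 tensor chi_3 = chi_1 + chi_2 + chi_4 (all other irreducibles have multiplicity 0).

Why: The character of a tensor product is the pointwise product (chi_3 * chi_3)(C) = chi_3(C) * chi_3(C):
  {e}: (2)*(2), {r^1, r^4}: (-1/2 + sqrt(5)/2)*(-1/2 + sqrt(5)/2), {r^2, r^3}: (-sqrt(5)/2 - 1/2)*(-sqrt(5)/2 - 1/2), {s, sr, ..., sr^4}: (0)*(0)
so (chi_3 * chi_3) takes values
  {e} -> 4, {r^1, r^4} -> 3/2 - sqrt(5)/2, {r^2, r^3} -> sqrt(5)/2 + 3/2, {s, sr, ..., sr^4} -> 0.
Now take the inner product of this character with each irreducible chi from the table, <chi_3*chi_3, chi> = (1/10) sum_C |C| (chi_3*chi_3)(C) conj(chi(C)):
  <chi_3*chi_3, chi_1> = (1/10)[1*(4)*conj(1) + 2*(3/2 - sqrt(5)/2)*conj(1) + 2*(sqrt(5)/2 + 3/2)*conj(1) + 5*(0)*conj(1)]
      = (1/10)[(4) + (3 - sqrt(5)) + (sqrt(5) + 3) + (0)] = 10/10 = 1
  <chi_3*chi_3, chi_2> = (1/10)[1*(4)*conj(1) + 2*(3/2 - sqrt(5)/2)*conj(1) + 2*(sqrt(5)/2 + 3/2)*conj(1) + 5*(0)*conj(-1)]
      = (1/10)[(4) + (3 - sqrt(5)) + (sqrt(5) + 3) + (0)] = 10/10 = 1
  <chi_3*chi_3, chi_3> = (1/10)[1*(4)*conj(2) + 2*(3/2 - sqrt(5)/2)*conj(-1/2 + sqrt(5)/2) + 2*(sqrt(5)/2 + 3/2)*conj(-sqrt(5)/2 - 1/2) + 5*(0)*conj(0)]
      = (1/10)[(8) + (-4 + 2*sqrt(5)) + (-2*sqrt(5) - 4) + (0)] = 0/10 = 0
  <chi_3*chi_3, chi_4> = (1/10)[1*(4)*conj(2) + 2*(3/2 - sqrt(5)/2)*conj(-sqrt(5)/2 - 1/2) + 2*(sqrt(5)/2 + 3/2)*conj(-1/2 + sqrt(5)/2) + 5*(0)*conj(0)]
      = (1/10)[(8) + (1 - sqrt(5)) + (1 + sqrt(5)) + (0)] = 10/10 = 1
Hence the multiplicities are chi_1: 1, chi_2: 1, chi_4: 1. Dimension check: dim(chi_3)*dim(chi_3) = 2*2 = 4 and sum (mult * dim) = 1*1 + 1*1 + 1*2 = 4.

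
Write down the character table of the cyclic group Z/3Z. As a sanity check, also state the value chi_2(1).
Character table of Z/3Z (irreps indexed chi_0,...,chi_2 with chi_k(m) = zeta_3^(k*m), zeta_3 = exp(2*pi*i/3)):
  irrep \ class  {0} (size 1)  {1} (size 1)    {2} (size 1)  
  chi_0          1             1               1             
  chi_1          1             exp(2*I*pi/3)   exp(-2*I*pi/3)
  chi_2          1             exp(-2*I*pi/3)  exp(2*I*pi/3) 

Spot check: chi_2(1) = zeta_3^(2*1) = zeta_3^2 = exp(-2*I*pi/3).

Z/3Z is abelian, so all 3 irreducible complex representations are 1-dimensional. They are given by chi_k(m) = zeta_3^(k*m) for k = 0,...,2. Row orthogonality: sum_m chi_k(m) conj(chi_l(m)) = 3 * [k = l].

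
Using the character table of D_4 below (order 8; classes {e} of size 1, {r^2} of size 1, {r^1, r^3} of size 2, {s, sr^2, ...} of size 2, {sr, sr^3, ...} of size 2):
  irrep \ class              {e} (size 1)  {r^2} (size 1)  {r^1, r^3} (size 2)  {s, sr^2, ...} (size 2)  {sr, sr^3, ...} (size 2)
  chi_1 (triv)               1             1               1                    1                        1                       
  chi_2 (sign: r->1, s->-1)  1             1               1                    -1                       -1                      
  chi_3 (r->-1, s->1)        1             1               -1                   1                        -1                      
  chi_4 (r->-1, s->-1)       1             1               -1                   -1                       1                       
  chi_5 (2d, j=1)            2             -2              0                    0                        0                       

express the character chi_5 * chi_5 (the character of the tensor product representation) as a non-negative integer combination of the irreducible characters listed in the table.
chi_5 tensor chi_5 = chi_1 + chi_2 + chi_3 + chi_4 (all other irreducibles have multiplicity 0).

Proof sketch: The character of a tensor product is the pointwise product (chi_5 * chi_5)(C) = chi_5(C) * chi_5(C):
  {e}: (2)*(2), {r^2}: (-2)*(-2), {r^1, r^3}: (0)*(0), {s, sr^2, ...}: (0)*(0), {sr, sr^3, ...}: (0)*(0)
so (chi_5 * chi_5) takes values
  {e} -> 4, {r^2} -> 4, {r^1, r^3} -> 0, {s, sr^2, ...} -> 0, {sr, sr^3, ...} -> 0.
Now take the inner product of this character with each irreducible chi from the table, <chi_5*chi_5, chi> = (1/8) sum_C |C| (chi_5*chi_5)(C) conj(chi(C)):
  <chi_5*chi_5, chi_1> = (1/8)[1*(4)*conj(1) + 1*(4)*conj(1) + 2*(0)*conj(1) + 2*(0)*conj(1) + 2*(0)*conj(1)]
      = (1/8)[(4) + (4) + (0) + (0) + (0)] = 8/8 = 1
  <chi_5*chi_5, chi_2> = (1/8)[1*(4)*conj(1) + 1*(4)*conj(1) + 2*(0)*conj(1) + 2*(0)*conj(-1) + 2*(0)*conj(-1)]
      = (1/8)[(4) + (4) + (0) + (0) + (0)] = 8/8 = 1
  <chi_5*chi_5, chi_3> = (1/8)[1*(4)*conj(1) + 1*(4)*conj(1) + 2*(0)*conj(-1) + 2*(0)*conj(1) + 2*(0)*conj(-1)]
      = (1/8)[(4) + (4) + (0) + (0) + (0)] = 8/8 = 1
  <chi_5*chi_5, chi_4> = (1/8)[1*(4)*conj(1) + 1*(4)*conj(1) + 2*(0)*conj(-1) + 2*(0)*conj(-1) + 2*(0)*conj(1)]
      = (1/8)[(4) + (4) + (0) + (0) + (0)] = 8/8 = 1
  <chi_5*chi_5, chi_5> = (1/8)[1*(4)*conj(2) + 1*(4)*conj(-2) + 2*(0)*conj(0) + 2*(0)*conj(0) + 2*(0)*conj(0)]
      = (1/8)[(8) + (-8) + (0) + (0) + (0)] = 0/8 = 0
Hence the multiplicities are chi_1: 1, chi_2: 1, chi_3: 1, chi_4: 1. Dimension check: dim(chi_5)*dim(chi_5) = 2*2 = 4 and sum (mult * dim) = 1*1 + 1*1 + 1*1 + 1*1 = 4.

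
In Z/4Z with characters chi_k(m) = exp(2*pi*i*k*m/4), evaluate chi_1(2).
chi_1(2) = zeta_4^2 = -1

Solution. chi_1(2) = zeta_4^(1*2) = zeta_4^2. Since zeta_4^4 = 1, this equals zeta_4^2 = exp(2*pi*i*2/4) = -1.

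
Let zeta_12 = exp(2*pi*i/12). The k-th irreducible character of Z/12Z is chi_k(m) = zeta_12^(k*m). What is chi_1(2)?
chi_1(2) = zeta_12^2 = exp(I*pi/3)

chi_1(2) = zeta_12^(1*2) = zeta_12^2. Since zeta_12^12 = 1, this equals zeta_12^2 = exp(2*pi*i*2/12) = exp(I*pi/3).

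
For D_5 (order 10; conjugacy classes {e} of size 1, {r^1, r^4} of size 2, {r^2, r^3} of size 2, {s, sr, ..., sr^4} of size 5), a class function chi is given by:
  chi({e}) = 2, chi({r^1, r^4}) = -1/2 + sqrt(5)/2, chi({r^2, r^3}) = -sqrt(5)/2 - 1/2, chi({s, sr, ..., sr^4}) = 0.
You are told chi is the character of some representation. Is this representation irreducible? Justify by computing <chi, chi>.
Irreducible: <chi, chi> = 1.

Explanation: <chi, chi> = (1/|G|) sum_C |C| * |chi(C)|^2 = (1/10)[1*|2|^2 + 2*|-1/2 + sqrt(5)/2|^2 + 2*|-sqrt(5)/2 - 1/2|^2 + 5*|0|^2]
  = (1/10)[(4) + (3 - sqrt(5)) + (sqrt(5) + 3) + (0)] = 10/10 = 1.
A character is irreducible iff <chi, chi> = 1, so this representation is irreducible.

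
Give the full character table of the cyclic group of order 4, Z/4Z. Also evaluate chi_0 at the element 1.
Character table of Z/4Z (irreps indexed chi_0,...,chi_3 with chi_k(m) = zeta_4^(k*m), zeta_4 = exp(2*pi*i/4)):
  irrep \ class  {0} (size 1)  {1} (size 1)  {2} (size 1)  {3} (size 1)
  chi_0          1             1             1             1           
  chi_1          1             I             -1            -I          
  chi_2          1             -1            1             -1          
  chi_3          1             -I            -1            I           

Spot check: chi_0(1) = zeta_4^(0*1) = zeta_4^0 = 1.

Argument: Z/4Z is abelian, so all 4 irreducible complex representations are 1-dimensional. They are given by chi_k(m) = zeta_4^(k*m) for k = 0,...,3. Row orthogonality: sum_m chi_k(m) conj(chi_l(m)) = 4 * [k = l].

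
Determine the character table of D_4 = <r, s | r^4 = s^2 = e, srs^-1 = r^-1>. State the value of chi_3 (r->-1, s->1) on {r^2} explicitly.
Conjugacy classes: {e} of size 1, {r^2} of size 1, {r^1, r^3} of size 2, {s, sr^2, ...} of size 2, {sr, sr^3, ...} of size 2.
Character table:
  irrep \ class              {e} (size 1)  {r^2} (size 1)  {r^1, r^3} (size 2)  {s, sr^2, ...} (size 2)  {sr, sr^3, ...} (size 2)
  chi_1 (triv)               1             1               1                    1                        1                       
  chi_2 (sign: r->1, s->-1)  1             1               1                    -1                       -1                      
  chi_3 (r->-1, s->1)        1             1               -1                   1                        -1                      
  chi_4 (r->-1, s->-1)       1             1               -1                   -1                       1                       
  chi_5 (2d, j=1)            2             -2              0                    0                        0                       

Spot check: chi_3 (r->-1, s->1) on {r^2} = 1.

Explanation: D_4 has order 2*4 = 8 with 5 conjugacy classes, hence 5 irreducibles. Sum of squared dims 1 + 1 + 1 + 1 + 4 = 8 = |G|. Linear characters come from the abelianisation; the 2-dimensional irreps have character r^k -> 2*cos(2*pi*j*k/4), reflections -> 0.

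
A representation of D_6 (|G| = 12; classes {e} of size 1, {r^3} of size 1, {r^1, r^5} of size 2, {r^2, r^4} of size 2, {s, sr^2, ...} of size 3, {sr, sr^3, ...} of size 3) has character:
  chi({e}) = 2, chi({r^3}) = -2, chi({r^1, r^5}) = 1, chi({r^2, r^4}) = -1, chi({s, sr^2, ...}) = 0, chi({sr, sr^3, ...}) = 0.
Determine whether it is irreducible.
Irreducible: <chi, chi> = 1.

Justification: <chi, chi> = (1/|G|) sum_C |C| * |chi(C)|^2 = (1/12)[1*|2|^2 + 1*|-2|^2 + 2*|1|^2 + 2*|-1|^2 + 3*|0|^2 + 3*|0|^2]
  = (1/12)[(4) + (4) + (2) + (2) + (0) + (0)] = 12/12 = 1.
A character is irreducible iff <chi, chi> = 1, so this representation is irreducible.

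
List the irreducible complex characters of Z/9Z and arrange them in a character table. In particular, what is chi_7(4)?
Character table of Z/9Z (irreps indexed chi_0,...,chi_8 with chi_k(m) = zeta_9^(k*m), zeta_9 = exp(2*pi*i/9)):
  irrep \ class  {0} (size 1)  {1} (size 1)    {2} (size 1)    {3} (size 1)    {4} (size 1)    {5} (size 1)    {6} (size 1)    {7} (size 1)    {8} (size 1)  
  chi_0          1             1               1               1               1               1               1               1               1             
  chi_1          1             exp(2*I*pi/9)   exp(4*I*pi/9)   exp(2*I*pi/3)   exp(8*I*pi/9)   exp(-8*I*pi/9)  exp(-2*I*pi/3)  exp(-4*I*pi/9)  exp(-2*I*pi/9)
  chi_2          1             exp(4*I*pi/9)   exp(8*I*pi/9)   exp(-2*I*pi/3)  exp(-2*I*pi/9)  exp(2*I*pi/9)   exp(2*I*pi/3)   exp(-8*I*pi/9)  exp(-4*I*pi/9)
  chi_3          1             exp(2*I*pi/3)   exp(-2*I*pi/3)  1               exp(2*I*pi/3)   exp(-2*I*pi/3)  1               exp(2*I*pi/3)   exp(-2*I*pi/3)
  chi_4          1             exp(8*I*pi/9)   exp(-2*I*pi/9)  exp(2*I*pi/3)   exp(-4*I*pi/9)  exp(4*I*pi/9)   exp(-2*I*pi/3)  exp(2*I*pi/9)   exp(-8*I*pi/9)
  chi_5          1             exp(-8*I*pi/9)  exp(2*I*pi/9)   exp(-2*I*pi/3)  exp(4*I*pi/9)   exp(-4*I*pi/9)  exp(2*I*pi/3)   exp(-2*I*pi/9)  exp(8*I*pi/9) 
  chi_6          1             exp(-2*I*pi/3)  exp(2*I*pi/3)   1               exp(-2*I*pi/3)  exp(2*I*pi/3)   1               exp(-2*I*pi/3)  exp(2*I*pi/3) 
  chi_7          1             exp(-4*I*pi/9)  exp(-8*I*pi/9)  exp(2*I*pi/3)   exp(2*I*pi/9)   exp(-2*I*pi/9)  exp(-2*I*pi/3)  exp(8*I*pi/9)   exp(4*I*pi/9) 
  chi_8          1             exp(-2*I*pi/9)  exp(-4*I*pi/9)  exp(-2*I*pi/3)  exp(-8*I*pi/9)  exp(8*I*pi/9)   exp(2*I*pi/3)   exp(4*I*pi/9)   exp(2*I*pi/9) 

Spot check: chi_7(4) = zeta_9^(7*4) = zeta_9^28 = exp(2*I*pi/9).

Explanation: Z/9Z is abelian, so all 9 irreducible complex representations are 1-dimensional. They are given by chi_k(m) = zeta_9^(k*m) for k = 0,...,8. Row orthogonality: sum_m chi_k(m) conj(chi_l(m)) = 9 * [k = l].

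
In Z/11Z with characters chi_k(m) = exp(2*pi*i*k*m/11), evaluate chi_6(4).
chi_6(4) = zeta_11^24 = exp(4*I*pi/11)

Reasoning: chi_6(4) = zeta_11^(6*4) = zeta_11^24. Since zeta_11^11 = 1, this equals zeta_11^2 = exp(2*pi*i*2/11) = exp(4*I*pi/11).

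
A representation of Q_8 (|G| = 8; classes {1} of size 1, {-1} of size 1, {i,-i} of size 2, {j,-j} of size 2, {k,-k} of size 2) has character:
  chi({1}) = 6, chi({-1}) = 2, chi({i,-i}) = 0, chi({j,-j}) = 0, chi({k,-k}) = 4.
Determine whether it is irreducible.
Not irreducible (reducible): <chi, chi> = 9 > 1.

Solution. <chi, chi> = (1/|G|) sum_C |C| * |chi(C)|^2 = (1/8)[1*|6|^2 + 1*|2|^2 + 2*|0|^2 + 2*|0|^2 + 2*|4|^2]
  = (1/8)[(36) + (4) + (0) + (0) + (32)] = 72/8 = 9.
A character is irreducible iff <chi, chi> = 1, so this representation is reducible.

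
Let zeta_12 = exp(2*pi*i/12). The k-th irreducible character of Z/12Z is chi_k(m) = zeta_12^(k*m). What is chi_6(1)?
chi_6(1) = zeta_12^6 = -1

Proof sketch: chi_6(1) = zeta_12^(6*1) = zeta_12^6. Since zeta_12^12 = 1, this equals zeta_12^6 = exp(2*pi*i*6/12) = -1.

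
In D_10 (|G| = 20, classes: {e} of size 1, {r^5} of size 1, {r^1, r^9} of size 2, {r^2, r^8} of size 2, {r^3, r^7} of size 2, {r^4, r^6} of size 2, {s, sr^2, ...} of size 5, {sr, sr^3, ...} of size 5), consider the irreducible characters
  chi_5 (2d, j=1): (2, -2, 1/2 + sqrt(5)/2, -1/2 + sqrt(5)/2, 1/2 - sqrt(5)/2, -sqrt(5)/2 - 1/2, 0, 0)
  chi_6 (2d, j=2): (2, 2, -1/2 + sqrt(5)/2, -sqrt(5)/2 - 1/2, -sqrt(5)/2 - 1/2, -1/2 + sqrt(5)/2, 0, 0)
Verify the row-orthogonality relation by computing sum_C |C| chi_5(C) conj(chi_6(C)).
Sum = 0; so <chi_5, chi_6> = 0 (distinct irreducibles are orthogonal).

Why: Compute term by term over conjugacy classes (|C| * chi_5(C) * conj(chi_6(C))):
  1*(2)*conj(2) + 1*(-2)*conj(2) + 2*(1/2 + sqrt(5)/2)*conj(-1/2 + sqrt(5)/2) + 2*(-1/2 + sqrt(5)/2)*conj(-sqrt(5)/2 - 1/2) + 2*(1/2 - sqrt(5)/2)*conj(-sqrt(5)/2 - 1/2) + 2*(-sqrt(5)/2 - 1/2)*conj(-1/2 + sqrt(5)/2) + 5*(0)*conj(0) + 5*(0)*conj(0)
  = (4) + (-4) + (2) + (-2) + (2) + (-2) + (0) + (0)
  = 0.
Dividing by |G| = 20 gives 0/20 = 0, matching the row-orthogonality relation <chi_5, chi_6> = [chi_5 = chi_6].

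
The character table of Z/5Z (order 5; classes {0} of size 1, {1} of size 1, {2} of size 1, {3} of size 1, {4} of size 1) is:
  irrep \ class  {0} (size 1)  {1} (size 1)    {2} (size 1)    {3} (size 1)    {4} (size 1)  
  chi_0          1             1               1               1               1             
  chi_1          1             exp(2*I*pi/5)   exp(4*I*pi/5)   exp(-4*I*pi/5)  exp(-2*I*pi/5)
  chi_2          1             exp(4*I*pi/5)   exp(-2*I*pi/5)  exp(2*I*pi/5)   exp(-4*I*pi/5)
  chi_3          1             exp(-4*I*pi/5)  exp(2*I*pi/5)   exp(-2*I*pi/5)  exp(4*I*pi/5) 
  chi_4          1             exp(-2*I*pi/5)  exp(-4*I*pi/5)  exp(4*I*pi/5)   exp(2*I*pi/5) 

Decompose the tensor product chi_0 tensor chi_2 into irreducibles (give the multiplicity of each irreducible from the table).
chi_0 tensor chi_2 = chi_2 (all other irreducibles have multiplicity 0).

Explanation: The character of a tensor product is the pointwise product (chi_0 * chi_2)(C) = chi_0(C) * chi_2(C):
  {0}: (1)*(1), {1}: (1)*(exp(4*I*pi/5)), {2}: (1)*(exp(-2*I*pi/5)), {3}: (1)*(exp(2*I*pi/5)), {4}: (1)*(exp(-4*I*pi/5))
so (chi_0 * chi_2) takes values
  {0} -> 1, {1} -> exp(4*I*pi/5), {2} -> exp(-2*I*pi/5), {3} -> exp(2*I*pi/5), {4} -> exp(-4*I*pi/5).
Now take the inner product of this character with each irreducible chi from the table, <chi_0*chi_2, chi> = (1/5) sum_C |C| (chi_0*chi_2)(C) conj(chi(C)):
  <chi_0*chi_2, chi_0> = (1/5)[1*(1)*conj(1) + 1*(exp(4*I*pi/5))*conj(1) + 1*(exp(-2*I*pi/5))*conj(1) + 1*(exp(2*I*pi/5))*conj(1) + 1*(exp(-4*I*pi/5))*conj(1)]
      = (1/5)[(1) + (exp(4*I*pi/5)) + (exp(-2*I*pi/5)) + (exp(2*I*pi/5)) + (exp(-4*I*pi/5))] = 0/5 = 0
  <chi_0*chi_2, chi_1> = (1/5)[1*(1)*conj(1) + 1*(exp(4*I*pi/5))*conj(exp(2*I*pi/5)) + 1*(exp(-2*I*pi/5))*conj(exp(4*I*pi/5)) + 1*(exp(2*I*pi/5))*conj(exp(-4*I*pi/5)) + 1*(exp(-4*I*pi/5))*conj(exp(-2*I*pi/5))]
      = (1/5)[(1) + (exp(2*I*pi/5)) + (exp(4*I*pi/5)) + (exp(-4*I*pi/5)) + (exp(-2*I*pi/5))] = 0/5 = 0
  <chi_0*chi_2, chi_2> = (1/5)[1*(1)*conj(1) + 1*(exp(4*I*pi/5))*conj(exp(4*I*pi/5)) + 1*(exp(-2*I*pi/5))*conj(exp(-2*I*pi/5)) + 1*(exp(2*I*pi/5))*conj(exp(2*I*pi/5)) + 1*(exp(-4*I*pi/5))*conj(exp(-4*I*pi/5))]
      = (1/5)[(1) + (1) + (1) + (1) + (1)] = 5/5 = 1
  <chi_0*chi_2, chi_3> = (1/5)[1*(1)*conj(1) + 1*(exp(4*I*pi/5))*conj(exp(-4*I*pi/5)) + 1*(exp(-2*I*pi/5))*conj(exp(2*I*pi/5)) + 1*(exp(2*I*pi/5))*conj(exp(-2*I*pi/5)) + 1*(exp(-4*I*pi/5))*conj(exp(4*I*pi/5))]
      = (1/5)[(1) + (exp(-2*I*pi/5)) + (exp(-4*I*pi/5)) + (exp(4*I*pi/5)) + (exp(2*I*pi/5))] = 0/5 = 0
  <chi_0*chi_2, chi_4> = (1/5)[1*(1)*conj(1) + 1*(exp(4*I*pi/5))*conj(exp(-2*I*pi/5)) + 1*(exp(-2*I*pi/5))*conj(exp(-4*I*pi/5)) + 1*(exp(2*I*pi/5))*conj(exp(4*I*pi/5)) + 1*(exp(-4*I*pi/5))*conj(exp(2*I*pi/5))]
      = (1/5)[(1) + (exp(-4*I*pi/5)) + (exp(2*I*pi/5)) + (exp(-2*I*pi/5)) + (exp(4*I*pi/5))] = 0/5 = 0
(Exp terms are combined using exp(i*s)*conj(exp(i*t)) = exp(i*(s-t)), and sums of them are collapsed using the identity that for every m > 1 the m distinct m-th roots of unity sum to 0, e.g. 1 + exp(2*I*pi/3) + exp(-2*I*pi/3) = 0.)
Hence the multiplicities are chi_2: 1. Dimension check: dim(chi_0)*dim(chi_2) = 1*1 = 1 and sum (mult * dim) = 1*1 = 1.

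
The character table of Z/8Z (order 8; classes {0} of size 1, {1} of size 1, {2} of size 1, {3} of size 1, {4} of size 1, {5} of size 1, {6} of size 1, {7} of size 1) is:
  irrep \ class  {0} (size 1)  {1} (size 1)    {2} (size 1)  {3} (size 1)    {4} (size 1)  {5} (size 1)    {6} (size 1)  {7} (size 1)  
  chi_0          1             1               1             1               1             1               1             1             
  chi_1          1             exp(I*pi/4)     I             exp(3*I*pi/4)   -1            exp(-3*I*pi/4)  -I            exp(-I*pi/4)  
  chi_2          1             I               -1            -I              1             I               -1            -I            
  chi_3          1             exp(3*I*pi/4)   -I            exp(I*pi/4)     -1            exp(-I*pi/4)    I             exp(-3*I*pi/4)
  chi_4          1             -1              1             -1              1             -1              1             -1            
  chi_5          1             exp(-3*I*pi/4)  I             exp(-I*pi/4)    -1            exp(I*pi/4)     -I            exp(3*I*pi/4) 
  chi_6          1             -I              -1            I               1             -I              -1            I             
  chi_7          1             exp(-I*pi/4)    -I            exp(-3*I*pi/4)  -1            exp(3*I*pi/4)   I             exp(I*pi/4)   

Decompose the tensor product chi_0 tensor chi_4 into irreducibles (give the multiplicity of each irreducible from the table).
chi_0 tensor chi_4 = chi_4 (all other irreducibles have multiplicity 0).

Derivation: The character of a tensor product is the pointwise product (chi_0 * chi_4)(C) = chi_0(C) * chi_4(C):
  {0}: (1)*(1), {1}: (1)*(-1), {2}: (1)*(1), {3}: (1)*(-1), {4}: (1)*(1), {5}: (1)*(-1), {6}: (1)*(1), {7}: (1)*(-1)
so (chi_0 * chi_4) takes values
  {0} -> 1, {1} -> -1, {2} -> 1, {3} -> -1, {4} -> 1, {5} -> -1, {6} -> 1, {7} -> -1.
Now take the inner product of this character with each irreducible chi from the table, <chi_0*chi_4, chi> = (1/8) sum_C |C| (chi_0*chi_4)(C) conj(chi(C)):
  <chi_0*chi_4, chi_0> = (1/8)[1*(1)*conj(1) + 1*(-1)*conj(1) + 1*(1)*conj(1) + 1*(-1)*conj(1) + 1*(1)*conj(1) + 1*(-1)*conj(1) + 1*(1)*conj(1) + 1*(-1)*conj(1)]
      = (1/8)[(1) + (-1) + (1) + (-1) + (1) + (-1) + (1) + (-1)] = 0/8 = 0
  <chi_0*chi_4, chi_1> = (1/8)[1*(1)*conj(1) + 1*(-1)*conj(exp(I*pi/4)) + 1*(1)*conj(I) + 1*(-1)*conj(exp(3*I*pi/4)) + 1*(1)*conj(-1) + 1*(-1)*conj(exp(-3*I*pi/4)) + 1*(1)*conj(-I) + 1*(-1)*conj(exp(-I*pi/4))]
      = (1/8)[(1) + (-exp(-I*pi/4)) + (-I) + (-exp(-3*I*pi/4)) + (-1) + (-exp(3*I*pi/4)) + (I) + (-exp(I*pi/4))] = 0/8 = 0
  <chi_0*chi_4, chi_2> = (1/8)[1*(1)*conj(1) + 1*(-1)*conj(I) + 1*(1)*conj(-1) + 1*(-1)*conj(-I) + 1*(1)*conj(1) + 1*(-1)*conj(I) + 1*(1)*conj(-1) + 1*(-1)*conj(-I)]
      = (1/8)[(1) + (I) + (-1) + (-I) + (1) + (I) + (-1) + (-I)] = 0/8 = 0
  <chi_0*chi_4, chi_3> = (1/8)[1*(1)*conj(1) + 1*(-1)*conj(exp(3*I*pi/4)) + 1*(1)*conj(-I) + 1*(-1)*conj(exp(I*pi/4)) + 1*(1)*conj(-1) + 1*(-1)*conj(exp(-I*pi/4)) + 1*(1)*conj(I) + 1*(-1)*conj(exp(-3*I*pi/4))]
      = (1/8)[(1) + (-exp(-3*I*pi/4)) + (I) + (-exp(-I*pi/4)) + (-1) + (-exp(I*pi/4)) + (-I) + (-exp(3*I*pi/4))] = 0/8 = 0
  <chi_0*chi_4, chi_4> = (1/8)[1*(1)*conj(1) + 1*(-1)*conj(-1) + 1*(1)*conj(1) + 1*(-1)*conj(-1) + 1*(1)*conj(1) + 1*(-1)*conj(-1) + 1*(1)*conj(1) + 1*(-1)*conj(-1)]
      = (1/8)[(1) + (1) + (1) + (1) + (1) + (1) + (1) + (1)] = 8/8 = 1
  <chi_0*chi_4, chi_5> = (1/8)[1*(1)*conj(1) + 1*(-1)*conj(exp(-3*I*pi/4)) + 1*(1)*conj(I) + 1*(-1)*conj(exp(-I*pi/4)) + 1*(1)*conj(-1) + 1*(-1)*conj(exp(I*pi/4)) + 1*(1)*conj(-I) + 1*(-1)*conj(exp(3*I*pi/4))]
      = (1/8)[(1) + (-exp(3*I*pi/4)) + (-I) + (-exp(I*pi/4)) + (-1) + (-exp(-I*pi/4)) + (I) + (-exp(-3*I*pi/4))] = 0/8 = 0
  <chi_0*chi_4, chi_6> = (1/8)[1*(1)*conj(1) + 1*(-1)*conj(-I) + 1*(1)*conj(-1) + 1*(-1)*conj(I) + 1*(1)*conj(1) + 1*(-1)*conj(-I) + 1*(1)*conj(-1) + 1*(-1)*conj(I)]
      = (1/8)[(1) + (-I) + (-1) + (I) + (1) + (-I) + (-1) + (I)] = 0/8 = 0
  <chi_0*chi_4, chi_7> = (1/8)[1*(1)*conj(1) + 1*(-1)*conj(exp(-I*pi/4)) + 1*(1)*conj(-I) + 1*(-1)*conj(exp(-3*I*pi/4)) + 1*(1)*conj(-1) + 1*(-1)*conj(exp(3*I*pi/4)) + 1*(1)*conj(I) + 1*(-1)*conj(exp(I*pi/4))]
      = (1/8)[(1) + (-exp(I*pi/4)) + (I) + (-exp(3*I*pi/4)) + (-1) + (-exp(-3*I*pi/4)) + (-I) + (-exp(-I*pi/4))] = 0/8 = 0
(Exp terms are combined using exp(i*s)*conj(exp(i*t)) = exp(i*(s-t)), and sums of them are collapsed using the identity that for every m > 1 the m distinct m-th roots of unity sum to 0, e.g. 1 + exp(2*I*pi/3) + exp(-2*I*pi/3) = 0.)
Hence the multiplicities are chi_4: 1. Dimension check: dim(chi_0)*dim(chi_4) = 1*1 = 1 and sum (mult * dim) = 1*1 = 1.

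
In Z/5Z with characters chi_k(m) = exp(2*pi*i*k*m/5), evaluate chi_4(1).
chi_4(1) = zeta_5^4 = exp(-2*I*pi/5)

Justification: chi_4(1) = zeta_5^(4*1) = zeta_5^4. Since zeta_5^5 = 1, this equals zeta_5^4 = exp(2*pi*i*4/5) = exp(-2*I*pi/5).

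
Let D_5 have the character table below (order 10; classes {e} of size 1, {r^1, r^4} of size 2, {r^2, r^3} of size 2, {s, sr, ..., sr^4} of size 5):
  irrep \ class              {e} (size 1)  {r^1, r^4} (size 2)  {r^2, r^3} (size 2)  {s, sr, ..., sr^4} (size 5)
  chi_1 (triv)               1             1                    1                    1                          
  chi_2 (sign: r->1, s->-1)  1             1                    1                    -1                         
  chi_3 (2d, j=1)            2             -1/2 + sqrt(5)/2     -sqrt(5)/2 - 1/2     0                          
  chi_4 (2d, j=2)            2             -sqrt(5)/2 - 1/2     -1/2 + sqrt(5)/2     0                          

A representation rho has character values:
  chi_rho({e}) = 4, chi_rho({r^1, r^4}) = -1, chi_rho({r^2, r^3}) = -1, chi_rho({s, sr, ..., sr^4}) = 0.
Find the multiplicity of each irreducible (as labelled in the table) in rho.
Multiplicities: chi_1: 0, chi_2: 0, chi_3: 1, chi_4: 1.

Proof sketch: Use <chi_rho, chi> = (1/|G|) sum_C |C| * chi_rho(C) * conj(chi(C)) with |G| = 10 for each irreducible chi in the table:
  <chi_rho, chi_1> = (1/10)[1*(4)*conj(1) + 2*(-1)*conj(1) + 2*(-1)*conj(1) + 5*(0)*conj(1)]
      = (1/10)[(4) + (-2) + (-2) + (0)] = 0/10 = 0
  <chi_rho, chi_2> = (1/10)[1*(4)*conj(1) + 2*(-1)*conj(1) + 2*(-1)*conj(1) + 5*(0)*conj(-1)]
      = (1/10)[(4) + (-2) + (-2) + (0)] = 0/10 = 0
  <chi_rho, chi_3> = (1/10)[1*(4)*conj(2) + 2*(-1)*conj(-1/2 + sqrt(5)/2) + 2*(-1)*conj(-sqrt(5)/2 - 1/2) + 5*(0)*conj(0)]
      = (1/10)[(8) + (1 - sqrt(5)) + (1 + sqrt(5)) + (0)] = 10/10 = 1
  <chi_rho, chi_4> = (1/10)[1*(4)*conj(2) + 2*(-1)*conj(-sqrt(5)/2 - 1/2) + 2*(-1)*conj(-1/2 + sqrt(5)/2) + 5*(0)*conj(0)]
      = (1/10)[(8) + (1 + sqrt(5)) + (1 - sqrt(5)) + (0)] = 10/10 = 1
Dimension check: dim(rho) = sum (mult * dim) = 0*1 + 0*1 + 1*2 + 1*2 = 4 = chi_rho(e) = 4.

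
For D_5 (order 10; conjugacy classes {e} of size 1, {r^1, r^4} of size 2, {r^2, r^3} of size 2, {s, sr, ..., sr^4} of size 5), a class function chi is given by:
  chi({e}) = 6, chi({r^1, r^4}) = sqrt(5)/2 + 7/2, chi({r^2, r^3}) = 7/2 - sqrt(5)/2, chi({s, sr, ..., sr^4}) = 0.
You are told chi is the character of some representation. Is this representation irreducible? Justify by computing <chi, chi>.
Not irreducible (reducible): <chi, chi> = 9 > 1.

Proof sketch: <chi, chi> = (1/|G|) sum_C |C| * |chi(C)|^2 = (1/10)[1*|6|^2 + 2*|sqrt(5)/2 + 7/2|^2 + 2*|7/2 - sqrt(5)/2|^2 + 5*|0|^2]
  = (1/10)[(36) + (7*sqrt(5) + 27) + (27 - 7*sqrt(5)) + (0)] = 90/10 = 9.
A character is irreducible iff <chi, chi> = 1, so this representation is reducible.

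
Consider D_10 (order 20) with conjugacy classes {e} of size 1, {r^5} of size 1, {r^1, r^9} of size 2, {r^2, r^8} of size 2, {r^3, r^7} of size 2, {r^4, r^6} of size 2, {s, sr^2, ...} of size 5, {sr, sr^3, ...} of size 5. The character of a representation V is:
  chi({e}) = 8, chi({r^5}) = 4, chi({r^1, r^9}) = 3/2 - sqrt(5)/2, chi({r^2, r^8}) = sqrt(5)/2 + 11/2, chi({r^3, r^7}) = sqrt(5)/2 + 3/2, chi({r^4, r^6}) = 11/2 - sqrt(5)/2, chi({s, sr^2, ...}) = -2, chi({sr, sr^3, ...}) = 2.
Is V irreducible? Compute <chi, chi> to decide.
Not irreducible (reducible): <chi, chi> = 13 > 1.

Derivation: <chi, chi> = (1/|G|) sum_C |C| * |chi(C)|^2 = (1/20)[1*|8|^2 + 1*|4|^2 + 2*|3/2 - sqrt(5)/2|^2 + 2*|sqrt(5)/2 + 11/2|^2 + 2*|sqrt(5)/2 + 3/2|^2 + 2*|11/2 - sqrt(5)/2|^2 + 5*|-2|^2 + 5*|2|^2]
  = (1/20)[(64) + (16) + (7 - 3*sqrt(5)) + (11*sqrt(5) + 63) + (3*sqrt(5) + 7) + (63 - 11*sqrt(5)) + (20) + (20)] = 260/20 = 13.
A character is irreducible iff <chi, chi> = 1, so this representation is reducible.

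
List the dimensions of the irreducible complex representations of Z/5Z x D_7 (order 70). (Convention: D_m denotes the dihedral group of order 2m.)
Dimensions: 1, 1, 1, 1, 1, 1, 1, 1, 1, 1, 2, 2, 2, 2, 2, 2, 2, 2, 2, 2, 2, 2, 2, 2, 2

Working: There are 25 irreducibles (= number of conjugacy classes). Their dimensions d_i satisfy sum d_i^2 = |G| = 70: 1 + 1 + 1 + 1 + 1 + 1 + 1 + 1 + 1 + 1 + 4 + 4 + 4 + 4 + 4 + 4 + 4 + 4 + 4 + 4 + 4 + 4 + 4 + 4 + 4 = 70. (For the product with Z/5Z: each of the 5 1-dim characters of Z/5Z tensors with each irrep of D_7, giving 5 copies of each D_7-dimension.)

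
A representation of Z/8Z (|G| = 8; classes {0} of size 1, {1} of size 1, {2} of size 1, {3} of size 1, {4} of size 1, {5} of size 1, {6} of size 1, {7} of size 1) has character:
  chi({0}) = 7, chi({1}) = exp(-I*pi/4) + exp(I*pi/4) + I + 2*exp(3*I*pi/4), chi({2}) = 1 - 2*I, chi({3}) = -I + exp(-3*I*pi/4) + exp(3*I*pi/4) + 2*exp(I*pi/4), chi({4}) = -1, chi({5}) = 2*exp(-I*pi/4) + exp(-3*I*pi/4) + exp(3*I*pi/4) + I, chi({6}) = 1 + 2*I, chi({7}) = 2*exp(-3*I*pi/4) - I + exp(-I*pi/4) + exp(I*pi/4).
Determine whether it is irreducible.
Not irreducible (reducible): <chi, chi> = 9 > 1.

<chi, chi> = (1/|G|) sum_C |C| * |chi(C)|^2 = (1/8)[1*|7|^2 + 1*|exp(-I*pi/4) + exp(I*pi/4) + I + 2*exp(3*I*pi/4)|^2 + 1*|1 - 2*I|^2 + 1*|-I + exp(-3*I*pi/4) + exp(3*I*pi/4) + 2*exp(I*pi/4)|^2 + 1*|-1|^2 + 1*|2*exp(-I*pi/4) + exp(-3*I*pi/4) + exp(3*I*pi/4) + I|^2 + 1*|1 + 2*I|^2 + 1*|2*exp(-3*I*pi/4) - I + exp(-I*pi/4) + exp(I*pi/4)|^2]
  = (1/8)[(49) + (3 + 2*exp(-I*pi/4) - 2*exp(-3*I*pi/4)) + (5) + (3 - 2*exp(I*pi/4) + 2*exp(3*I*pi/4)) + (1) + (3 - 2*exp(I*pi/4) + 2*exp(3*I*pi/4)) + (5) + (3 + 2*exp(-I*pi/4) - 2*exp(-3*I*pi/4))] = 72/8 = 9.
(Exp terms are combined using exp(i*s)*conj(exp(i*t)) = exp(i*(s-t)), and sums of them are collapsed using the identity that for every m > 1 the m distinct m-th roots of unity sum to 0, e.g. 1 + exp(2*I*pi/3) + exp(-2*I*pi/3) = 0.)
A character is irreducible iff <chi, chi> = 1, so this representation is reducible.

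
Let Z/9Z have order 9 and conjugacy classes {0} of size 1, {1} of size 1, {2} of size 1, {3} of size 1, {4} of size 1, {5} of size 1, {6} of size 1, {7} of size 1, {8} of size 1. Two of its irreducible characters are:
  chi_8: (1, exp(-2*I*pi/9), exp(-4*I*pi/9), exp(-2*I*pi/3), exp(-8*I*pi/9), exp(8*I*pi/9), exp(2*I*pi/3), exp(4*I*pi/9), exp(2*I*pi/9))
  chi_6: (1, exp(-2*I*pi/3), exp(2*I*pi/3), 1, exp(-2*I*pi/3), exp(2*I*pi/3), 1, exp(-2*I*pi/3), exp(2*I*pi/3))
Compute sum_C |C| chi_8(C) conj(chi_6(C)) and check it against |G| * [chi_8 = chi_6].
Sum = 0; so <chi_8, chi_6> = 0 (distinct irreducibles are orthogonal).

Derivation: Compute term by term over conjugacy classes (|C| * chi_8(C) * conj(chi_6(C))):
  1*(1)*conj(1) + 1*(exp(-2*I*pi/9))*conj(exp(-2*I*pi/3)) + 1*(exp(-4*I*pi/9))*conj(exp(2*I*pi/3)) + 1*(exp(-2*I*pi/3))*conj(1) + 1*(exp(-8*I*pi/9))*conj(exp(-2*I*pi/3)) + 1*(exp(8*I*pi/9))*conj(exp(2*I*pi/3)) + 1*(exp(2*I*pi/3))*conj(1) + 1*(exp(4*I*pi/9))*conj(exp(-2*I*pi/3)) + 1*(exp(2*I*pi/9))*conj(exp(2*I*pi/3))
  = (1) + (exp(4*I*pi/9)) + (exp(8*I*pi/9)) + (exp(-2*I*pi/3)) + (exp(-2*I*pi/9)) + (exp(2*I*pi/9)) + (exp(2*I*pi/3)) + (exp(-8*I*pi/9)) + (exp(-4*I*pi/9))
  = 0.
(Exp terms are combined using exp(i*s)*conj(exp(i*t)) = exp(i*(s-t)), and sums of them are collapsed using the identity that for every m > 1 the m distinct m-th roots of unity sum to 0, e.g. 1 + exp(2*I*pi/3) + exp(-2*I*pi/3) = 0.)
Dividing by |G| = 9 gives 0/9 = 0, matching the row-orthogonality relation <chi_8, chi_6> = [chi_8 = chi_6].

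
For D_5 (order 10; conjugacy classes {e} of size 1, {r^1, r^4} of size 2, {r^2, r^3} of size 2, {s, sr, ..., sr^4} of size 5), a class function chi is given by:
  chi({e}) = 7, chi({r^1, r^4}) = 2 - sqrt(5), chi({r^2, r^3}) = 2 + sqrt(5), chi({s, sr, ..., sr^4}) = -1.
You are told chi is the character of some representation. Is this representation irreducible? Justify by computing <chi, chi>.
Not irreducible (reducible): <chi, chi> = 9 > 1.

Explanation: <chi, chi> = (1/|G|) sum_C |C| * |chi(C)|^2 = (1/10)[1*|7|^2 + 2*|2 - sqrt(5)|^2 + 2*|2 + sqrt(5)|^2 + 5*|-1|^2]
  = (1/10)[(49) + (18 - 8*sqrt(5)) + (8*sqrt(5) + 18) + (5)] = 90/10 = 9.
A character is irreducible iff <chi, chi> = 1, so this representation is reducible.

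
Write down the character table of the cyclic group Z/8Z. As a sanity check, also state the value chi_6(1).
Character table of Z/8Z (irreps indexed chi_0,...,chi_7 with chi_k(m) = zeta_8^(k*m), zeta_8 = exp(2*pi*i/8)):
  irrep \ class  {0} (size 1)  {1} (size 1)    {2} (size 1)  {3} (size 1)    {4} (size 1)  {5} (size 1)    {6} (size 1)  {7} (size 1)  
  chi_0          1             1               1             1               1             1               1             1             
  chi_1          1             exp(I*pi/4)     I             exp(3*I*pi/4)   -1            exp(-3*I*pi/4)  -I            exp(-I*pi/4)  
  chi_2          1             I               -1            -I              1             I               -1            -I            
  chi_3          1             exp(3*I*pi/4)   -I            exp(I*pi/4)     -1            exp(-I*pi/4)    I             exp(-3*I*pi/4)
  chi_4          1             -1              1             -1              1             -1              1             -1            
  chi_5          1             exp(-3*I*pi/4)  I             exp(-I*pi/4)    -1            exp(I*pi/4)     -I            exp(3*I*pi/4) 
  chi_6          1             -I              -1            I               1             -I              -1            I             
  chi_7          1             exp(-I*pi/4)    -I            exp(-3*I*pi/4)  -1            exp(3*I*pi/4)   I             exp(I*pi/4)   

Spot check: chi_6(1) = zeta_8^(6*1) = zeta_8^6 = -I.

Justification: Z/8Z is abelian, so all 8 irreducible complex representations are 1-dimensional. They are given by chi_k(m) = zeta_8^(k*m) for k = 0,...,7. Row orthogonality: sum_m chi_k(m) conj(chi_l(m)) = 8 * [k = l].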